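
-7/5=-1.40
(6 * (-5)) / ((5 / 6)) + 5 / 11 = -35.55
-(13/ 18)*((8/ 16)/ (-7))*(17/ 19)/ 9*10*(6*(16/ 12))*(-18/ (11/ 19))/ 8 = -1105/ 693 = -1.59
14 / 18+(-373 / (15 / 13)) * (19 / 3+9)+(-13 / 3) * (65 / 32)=-7149283 / 1440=-4964.78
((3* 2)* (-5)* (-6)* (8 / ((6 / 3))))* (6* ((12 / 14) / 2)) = 12960 / 7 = 1851.43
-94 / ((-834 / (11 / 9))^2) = -5687 / 28170018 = -0.00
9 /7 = 1.29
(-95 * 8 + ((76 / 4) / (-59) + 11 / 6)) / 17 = -268505 / 6018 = -44.62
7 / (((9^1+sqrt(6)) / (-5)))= -21 / 5+7 * sqrt(6) / 15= -3.06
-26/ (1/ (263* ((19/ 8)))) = -64961/ 4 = -16240.25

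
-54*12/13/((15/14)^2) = -14112/325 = -43.42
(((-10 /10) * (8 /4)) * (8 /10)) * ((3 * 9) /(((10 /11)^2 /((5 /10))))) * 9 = -29403 /125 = -235.22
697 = 697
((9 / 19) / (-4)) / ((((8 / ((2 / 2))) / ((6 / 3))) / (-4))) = 9 / 76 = 0.12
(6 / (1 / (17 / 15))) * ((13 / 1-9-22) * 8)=-4896 / 5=-979.20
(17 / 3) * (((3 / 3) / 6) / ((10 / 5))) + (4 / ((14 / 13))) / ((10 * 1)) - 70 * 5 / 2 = -219437 / 1260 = -174.16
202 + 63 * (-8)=-302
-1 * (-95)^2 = -9025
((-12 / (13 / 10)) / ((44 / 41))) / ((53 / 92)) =-113160 / 7579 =-14.93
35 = 35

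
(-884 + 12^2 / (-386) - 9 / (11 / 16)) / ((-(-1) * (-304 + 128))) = 476329 / 93412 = 5.10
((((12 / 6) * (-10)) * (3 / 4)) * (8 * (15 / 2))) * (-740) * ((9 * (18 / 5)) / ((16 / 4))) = 5394600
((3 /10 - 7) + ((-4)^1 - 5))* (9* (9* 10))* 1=-12717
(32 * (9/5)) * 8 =2304/5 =460.80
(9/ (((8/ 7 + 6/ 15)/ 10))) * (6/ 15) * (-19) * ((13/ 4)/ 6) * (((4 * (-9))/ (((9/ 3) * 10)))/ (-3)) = -1729/ 18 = -96.06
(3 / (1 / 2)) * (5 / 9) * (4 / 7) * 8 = 320 / 21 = 15.24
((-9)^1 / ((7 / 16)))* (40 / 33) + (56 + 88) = 9168 / 77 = 119.06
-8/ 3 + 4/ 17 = -124/ 51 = -2.43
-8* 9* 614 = -44208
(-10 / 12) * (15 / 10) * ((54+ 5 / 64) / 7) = -17305 / 1792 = -9.66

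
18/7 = 2.57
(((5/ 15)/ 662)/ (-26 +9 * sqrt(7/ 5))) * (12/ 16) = -65/ 3724412 - 9 * sqrt(35)/ 7448824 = -0.00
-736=-736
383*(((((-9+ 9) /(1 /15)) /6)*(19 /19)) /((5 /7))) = 0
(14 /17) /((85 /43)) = 602 /1445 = 0.42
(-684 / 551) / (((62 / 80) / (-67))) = 96480 / 899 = 107.32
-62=-62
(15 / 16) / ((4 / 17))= 255 / 64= 3.98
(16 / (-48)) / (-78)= 1 / 234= 0.00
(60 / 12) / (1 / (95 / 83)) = 475 / 83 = 5.72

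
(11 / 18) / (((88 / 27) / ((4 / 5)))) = 3 / 20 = 0.15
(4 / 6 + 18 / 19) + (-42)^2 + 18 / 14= 704993 / 399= 1766.90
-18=-18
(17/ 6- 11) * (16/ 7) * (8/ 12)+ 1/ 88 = -9847/ 792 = -12.43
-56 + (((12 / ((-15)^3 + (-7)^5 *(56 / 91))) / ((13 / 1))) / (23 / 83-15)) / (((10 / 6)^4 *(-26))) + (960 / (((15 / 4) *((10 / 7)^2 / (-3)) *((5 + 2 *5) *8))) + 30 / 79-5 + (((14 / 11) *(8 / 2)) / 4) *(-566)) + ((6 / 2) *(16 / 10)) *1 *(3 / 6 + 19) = -531235872388707656 / 769327401610625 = -690.52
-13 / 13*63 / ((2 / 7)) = -441 / 2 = -220.50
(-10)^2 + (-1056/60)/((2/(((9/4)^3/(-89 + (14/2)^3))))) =2023981/20320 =99.61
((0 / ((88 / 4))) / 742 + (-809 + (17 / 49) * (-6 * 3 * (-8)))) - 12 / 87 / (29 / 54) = -31289897 / 41209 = -759.30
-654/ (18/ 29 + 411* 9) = -6322/ 35763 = -0.18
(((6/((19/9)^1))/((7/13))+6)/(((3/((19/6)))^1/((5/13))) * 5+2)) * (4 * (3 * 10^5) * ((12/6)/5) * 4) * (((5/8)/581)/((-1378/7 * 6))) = -9375000/6805253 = -1.38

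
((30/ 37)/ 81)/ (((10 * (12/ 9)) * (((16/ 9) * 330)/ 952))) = 119/ 97680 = 0.00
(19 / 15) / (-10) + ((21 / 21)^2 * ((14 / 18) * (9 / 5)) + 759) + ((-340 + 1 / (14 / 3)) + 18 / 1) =230206 / 525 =438.49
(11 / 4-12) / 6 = -37 / 24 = -1.54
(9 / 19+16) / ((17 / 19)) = 313 / 17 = 18.41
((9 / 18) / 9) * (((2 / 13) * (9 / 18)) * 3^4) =9 / 26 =0.35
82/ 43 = 1.91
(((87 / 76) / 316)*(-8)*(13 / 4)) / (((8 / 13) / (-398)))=60.92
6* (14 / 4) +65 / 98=2123 / 98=21.66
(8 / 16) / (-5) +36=359 / 10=35.90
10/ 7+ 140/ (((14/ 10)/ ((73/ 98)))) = 3720/ 49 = 75.92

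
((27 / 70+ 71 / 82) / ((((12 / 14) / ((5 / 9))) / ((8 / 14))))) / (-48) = -449 / 46494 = -0.01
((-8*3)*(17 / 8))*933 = -47583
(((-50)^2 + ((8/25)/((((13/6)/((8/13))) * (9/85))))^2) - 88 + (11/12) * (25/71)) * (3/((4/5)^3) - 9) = -295064605686803/38934355200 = -7578.52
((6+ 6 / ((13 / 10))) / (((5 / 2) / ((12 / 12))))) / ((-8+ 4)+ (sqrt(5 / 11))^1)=-4048 / 3705 -92 * sqrt(55) / 3705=-1.28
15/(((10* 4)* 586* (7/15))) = 45/32816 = 0.00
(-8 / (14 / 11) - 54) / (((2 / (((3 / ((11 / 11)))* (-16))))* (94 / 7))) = 5064 / 47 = 107.74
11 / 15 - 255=-3814 / 15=-254.27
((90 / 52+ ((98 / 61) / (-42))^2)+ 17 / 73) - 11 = -574276837 / 63562122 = -9.03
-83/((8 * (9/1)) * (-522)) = 83/37584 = 0.00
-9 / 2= -4.50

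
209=209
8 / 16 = 1 / 2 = 0.50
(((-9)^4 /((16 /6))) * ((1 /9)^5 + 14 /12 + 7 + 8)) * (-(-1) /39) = 1909253 /1872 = 1019.90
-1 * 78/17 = -78/17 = -4.59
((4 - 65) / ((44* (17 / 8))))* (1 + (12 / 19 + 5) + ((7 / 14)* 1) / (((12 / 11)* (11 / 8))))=-48434 / 10659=-4.54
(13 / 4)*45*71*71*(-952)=-701858430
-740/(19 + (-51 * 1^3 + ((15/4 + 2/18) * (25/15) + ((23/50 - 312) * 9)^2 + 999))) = -24975000/265362896299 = -0.00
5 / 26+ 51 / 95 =1801 / 2470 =0.73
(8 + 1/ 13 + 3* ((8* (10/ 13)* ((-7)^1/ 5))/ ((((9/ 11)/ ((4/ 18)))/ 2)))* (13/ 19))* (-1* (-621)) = -234577/ 247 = -949.70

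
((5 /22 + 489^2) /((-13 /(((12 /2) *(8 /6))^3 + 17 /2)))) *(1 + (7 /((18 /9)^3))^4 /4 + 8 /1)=-820670033378379 /9371648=-87569447.06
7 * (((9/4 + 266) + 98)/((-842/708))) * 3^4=-147025935/842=-174615.12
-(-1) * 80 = 80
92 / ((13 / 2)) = 184 / 13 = 14.15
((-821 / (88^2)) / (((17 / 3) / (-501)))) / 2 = 1233963 / 263296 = 4.69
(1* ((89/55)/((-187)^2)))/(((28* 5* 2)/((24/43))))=267/2894558975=0.00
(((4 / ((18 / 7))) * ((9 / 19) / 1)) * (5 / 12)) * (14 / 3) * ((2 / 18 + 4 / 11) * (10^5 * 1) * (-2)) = -2303000000 / 16929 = -136038.75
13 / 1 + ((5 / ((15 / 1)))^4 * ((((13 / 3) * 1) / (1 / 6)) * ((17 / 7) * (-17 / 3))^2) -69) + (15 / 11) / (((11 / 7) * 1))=24462275 / 4322241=5.66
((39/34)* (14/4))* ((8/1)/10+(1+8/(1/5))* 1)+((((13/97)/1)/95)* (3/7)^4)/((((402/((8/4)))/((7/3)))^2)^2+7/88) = 167.81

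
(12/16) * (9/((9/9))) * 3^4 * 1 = 2187/4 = 546.75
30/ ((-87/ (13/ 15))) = -26/ 87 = -0.30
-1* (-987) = 987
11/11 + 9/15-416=-2072/5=-414.40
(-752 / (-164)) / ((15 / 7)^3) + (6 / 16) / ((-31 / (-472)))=26491379 / 4289625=6.18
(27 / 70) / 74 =27 / 5180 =0.01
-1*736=-736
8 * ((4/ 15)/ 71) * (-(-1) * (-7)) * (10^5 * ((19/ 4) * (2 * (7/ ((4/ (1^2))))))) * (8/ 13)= -595840000/ 2769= -215182.38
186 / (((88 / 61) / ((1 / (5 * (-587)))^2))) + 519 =519.00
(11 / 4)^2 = 121 / 16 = 7.56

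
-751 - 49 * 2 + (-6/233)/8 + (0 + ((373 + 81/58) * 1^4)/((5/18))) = 13482225/27028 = 498.82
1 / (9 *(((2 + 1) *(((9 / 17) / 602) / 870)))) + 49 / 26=77168329 / 2106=36642.13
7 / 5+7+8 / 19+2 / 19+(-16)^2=264.93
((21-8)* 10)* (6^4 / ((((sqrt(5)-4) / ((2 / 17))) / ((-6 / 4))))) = 505440* sqrt(5) / 187 + 2021760 / 187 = 16855.39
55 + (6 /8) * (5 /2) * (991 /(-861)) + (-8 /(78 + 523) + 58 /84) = 221552227 /4139688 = 53.52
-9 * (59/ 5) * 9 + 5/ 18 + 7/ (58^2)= -144646639/ 151380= -955.52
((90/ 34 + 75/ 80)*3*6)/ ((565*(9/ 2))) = 195/ 7684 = 0.03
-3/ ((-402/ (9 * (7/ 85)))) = 63/ 11390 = 0.01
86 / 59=1.46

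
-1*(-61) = 61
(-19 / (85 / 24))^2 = 28.78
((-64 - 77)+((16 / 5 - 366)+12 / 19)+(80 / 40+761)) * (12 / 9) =32912 / 95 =346.44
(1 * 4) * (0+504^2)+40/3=3048232/3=1016077.33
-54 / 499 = -0.11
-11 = -11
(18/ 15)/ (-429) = -2/ 715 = -0.00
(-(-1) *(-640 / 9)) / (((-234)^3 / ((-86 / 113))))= -6880 / 1628840421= -0.00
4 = 4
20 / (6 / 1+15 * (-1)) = -20 / 9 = -2.22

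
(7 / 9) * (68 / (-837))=-476 / 7533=-0.06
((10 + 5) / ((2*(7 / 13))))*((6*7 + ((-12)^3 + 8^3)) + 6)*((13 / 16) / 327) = -61685 / 1526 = -40.42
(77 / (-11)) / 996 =-7 / 996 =-0.01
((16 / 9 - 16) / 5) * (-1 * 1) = 128 / 45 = 2.84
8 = 8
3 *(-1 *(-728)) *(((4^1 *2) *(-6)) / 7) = -14976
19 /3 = 6.33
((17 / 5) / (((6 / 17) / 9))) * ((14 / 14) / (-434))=-867 / 4340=-0.20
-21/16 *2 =-21/8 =-2.62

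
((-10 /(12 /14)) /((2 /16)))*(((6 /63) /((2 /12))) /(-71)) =160 /213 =0.75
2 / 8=1 / 4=0.25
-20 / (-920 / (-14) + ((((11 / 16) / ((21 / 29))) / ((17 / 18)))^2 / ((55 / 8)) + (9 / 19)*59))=-215247200 / 1009602361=-0.21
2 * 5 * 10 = 100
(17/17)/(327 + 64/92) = 23/7537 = 0.00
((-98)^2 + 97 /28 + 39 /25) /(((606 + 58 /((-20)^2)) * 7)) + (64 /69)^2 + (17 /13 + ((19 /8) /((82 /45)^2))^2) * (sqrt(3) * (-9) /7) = 88379135690 /28281392181- 615915725517 * sqrt(3) /263315713024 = -0.93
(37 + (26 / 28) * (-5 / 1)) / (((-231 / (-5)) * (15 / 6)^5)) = 2416 / 336875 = 0.01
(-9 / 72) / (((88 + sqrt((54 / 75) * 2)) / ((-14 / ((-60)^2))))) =7 / 1284480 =0.00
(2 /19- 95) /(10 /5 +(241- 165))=-601 /494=-1.22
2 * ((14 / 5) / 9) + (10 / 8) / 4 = 673 / 720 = 0.93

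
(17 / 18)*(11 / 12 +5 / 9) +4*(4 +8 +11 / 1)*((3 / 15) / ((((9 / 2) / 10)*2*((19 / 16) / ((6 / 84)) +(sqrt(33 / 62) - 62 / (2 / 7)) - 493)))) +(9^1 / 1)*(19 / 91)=8678181145589 / 2678395139784 - 5888*sqrt(2046) / 8584599807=3.24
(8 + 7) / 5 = 3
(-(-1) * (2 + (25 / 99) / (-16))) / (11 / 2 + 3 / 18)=3143 / 8976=0.35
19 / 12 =1.58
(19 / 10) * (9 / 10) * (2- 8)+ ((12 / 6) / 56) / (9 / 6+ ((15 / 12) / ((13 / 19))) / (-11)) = -10.23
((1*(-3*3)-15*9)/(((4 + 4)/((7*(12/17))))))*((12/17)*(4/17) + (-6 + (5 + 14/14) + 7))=-3131352/4913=-637.36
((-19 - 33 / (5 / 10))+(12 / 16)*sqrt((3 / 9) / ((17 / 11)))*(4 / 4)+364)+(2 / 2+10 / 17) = sqrt(561) / 68+4770 / 17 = 280.94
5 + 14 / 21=17 / 3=5.67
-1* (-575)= 575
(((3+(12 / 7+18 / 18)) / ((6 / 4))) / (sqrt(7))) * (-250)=-20000 * sqrt(7) / 147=-359.97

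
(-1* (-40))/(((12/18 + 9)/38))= 4560/29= 157.24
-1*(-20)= 20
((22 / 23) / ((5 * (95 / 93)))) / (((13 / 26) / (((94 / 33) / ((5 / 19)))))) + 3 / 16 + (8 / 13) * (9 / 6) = 5.16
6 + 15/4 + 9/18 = 41/4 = 10.25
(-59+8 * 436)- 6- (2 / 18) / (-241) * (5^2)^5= 17190112 / 2169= 7925.36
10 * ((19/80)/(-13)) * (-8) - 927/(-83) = 13628/1079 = 12.63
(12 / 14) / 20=3 / 70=0.04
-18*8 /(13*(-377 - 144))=144 /6773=0.02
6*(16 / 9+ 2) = 68 / 3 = 22.67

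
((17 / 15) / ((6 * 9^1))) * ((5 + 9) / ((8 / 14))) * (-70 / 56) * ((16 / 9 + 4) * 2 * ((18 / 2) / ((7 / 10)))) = -7735 / 81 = -95.49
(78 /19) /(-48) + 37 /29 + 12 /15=43867 /22040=1.99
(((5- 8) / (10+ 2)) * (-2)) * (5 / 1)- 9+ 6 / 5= -53 / 10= -5.30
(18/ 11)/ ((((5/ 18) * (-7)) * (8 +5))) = -324/ 5005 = -0.06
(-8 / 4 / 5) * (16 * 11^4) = -468512 / 5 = -93702.40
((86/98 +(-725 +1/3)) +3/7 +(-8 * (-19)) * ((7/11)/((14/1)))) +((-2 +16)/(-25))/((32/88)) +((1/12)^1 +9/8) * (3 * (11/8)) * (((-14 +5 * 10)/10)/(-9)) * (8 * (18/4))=-255410471/323400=-789.77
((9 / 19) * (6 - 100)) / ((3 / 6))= -1692 / 19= -89.05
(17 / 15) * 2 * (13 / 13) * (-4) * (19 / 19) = -136 / 15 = -9.07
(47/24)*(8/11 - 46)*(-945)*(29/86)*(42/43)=2245045005/81356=27595.32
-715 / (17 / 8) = -336.47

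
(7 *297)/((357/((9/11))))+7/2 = 281/34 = 8.26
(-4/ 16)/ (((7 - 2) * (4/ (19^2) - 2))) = 361/ 14360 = 0.03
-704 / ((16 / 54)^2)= -8019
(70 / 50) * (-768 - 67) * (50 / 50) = -1169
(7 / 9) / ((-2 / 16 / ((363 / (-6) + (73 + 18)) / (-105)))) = 244 / 135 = 1.81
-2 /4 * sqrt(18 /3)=-sqrt(6) /2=-1.22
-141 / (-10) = 141 / 10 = 14.10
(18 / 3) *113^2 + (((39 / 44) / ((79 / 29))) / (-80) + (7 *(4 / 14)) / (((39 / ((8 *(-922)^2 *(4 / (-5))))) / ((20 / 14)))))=-24441878059163 / 75915840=-321960.19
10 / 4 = 5 / 2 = 2.50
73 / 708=0.10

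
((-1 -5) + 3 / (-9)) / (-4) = 19 / 12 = 1.58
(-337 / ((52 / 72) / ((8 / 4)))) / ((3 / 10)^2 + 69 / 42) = -538.55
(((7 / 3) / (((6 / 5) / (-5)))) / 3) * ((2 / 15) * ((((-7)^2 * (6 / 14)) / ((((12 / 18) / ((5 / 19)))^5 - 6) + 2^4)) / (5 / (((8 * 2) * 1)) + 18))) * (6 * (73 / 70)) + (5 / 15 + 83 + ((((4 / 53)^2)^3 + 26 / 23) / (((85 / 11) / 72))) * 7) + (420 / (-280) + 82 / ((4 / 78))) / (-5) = -537290599323572847592759189 / 3307160282232091815143790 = -162.46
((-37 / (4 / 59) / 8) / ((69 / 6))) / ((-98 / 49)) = 2183 / 736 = 2.97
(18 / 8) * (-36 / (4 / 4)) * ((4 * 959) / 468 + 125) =-140256 / 13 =-10788.92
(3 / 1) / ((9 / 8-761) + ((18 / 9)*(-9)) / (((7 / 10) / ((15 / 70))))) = -0.00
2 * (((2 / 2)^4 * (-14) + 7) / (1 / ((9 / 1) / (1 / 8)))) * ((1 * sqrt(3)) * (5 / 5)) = -1008 * sqrt(3) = -1745.91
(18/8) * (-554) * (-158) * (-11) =-2166417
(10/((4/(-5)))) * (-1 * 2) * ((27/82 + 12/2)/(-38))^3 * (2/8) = -3494958975/121018659584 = -0.03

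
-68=-68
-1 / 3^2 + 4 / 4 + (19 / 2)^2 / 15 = 1243 / 180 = 6.91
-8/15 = -0.53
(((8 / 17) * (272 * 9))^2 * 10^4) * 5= 66355200000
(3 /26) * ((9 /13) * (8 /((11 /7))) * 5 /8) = 945 /3718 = 0.25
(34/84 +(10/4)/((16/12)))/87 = 383/14616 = 0.03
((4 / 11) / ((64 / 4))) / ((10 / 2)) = 1 / 220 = 0.00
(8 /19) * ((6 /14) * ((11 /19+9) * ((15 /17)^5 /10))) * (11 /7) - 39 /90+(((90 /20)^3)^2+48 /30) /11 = 5719316224973885 /7577810885568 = 754.75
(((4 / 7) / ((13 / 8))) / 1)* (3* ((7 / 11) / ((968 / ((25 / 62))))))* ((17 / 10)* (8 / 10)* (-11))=-204 / 48763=-0.00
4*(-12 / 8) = -6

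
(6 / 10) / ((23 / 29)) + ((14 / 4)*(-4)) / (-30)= 1.22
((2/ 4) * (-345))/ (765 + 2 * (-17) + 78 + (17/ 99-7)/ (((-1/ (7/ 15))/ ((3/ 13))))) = -0.21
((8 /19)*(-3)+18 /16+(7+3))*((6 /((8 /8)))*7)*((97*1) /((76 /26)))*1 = 39695019 /2888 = 13744.81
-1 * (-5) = 5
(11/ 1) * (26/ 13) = 22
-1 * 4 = -4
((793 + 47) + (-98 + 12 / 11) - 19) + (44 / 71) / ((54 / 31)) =724.45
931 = 931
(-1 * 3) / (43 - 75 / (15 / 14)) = 1 / 9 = 0.11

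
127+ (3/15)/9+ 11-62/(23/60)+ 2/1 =-22477/1035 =-21.72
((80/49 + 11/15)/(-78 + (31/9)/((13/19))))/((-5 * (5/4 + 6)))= 271284/303276925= 0.00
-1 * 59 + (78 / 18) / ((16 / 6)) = -459 / 8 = -57.38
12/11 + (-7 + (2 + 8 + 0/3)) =4.09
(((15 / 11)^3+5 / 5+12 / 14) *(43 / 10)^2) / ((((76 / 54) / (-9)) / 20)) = -9194618448 / 885115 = -10388.05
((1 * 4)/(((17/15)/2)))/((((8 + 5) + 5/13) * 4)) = 65/493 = 0.13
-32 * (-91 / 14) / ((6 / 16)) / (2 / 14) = 11648 / 3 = 3882.67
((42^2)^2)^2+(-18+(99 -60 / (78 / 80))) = 125874475953661 / 13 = 9682651996435.46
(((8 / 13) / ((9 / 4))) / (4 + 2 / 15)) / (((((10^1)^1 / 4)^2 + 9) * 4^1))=80 / 73749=0.00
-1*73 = -73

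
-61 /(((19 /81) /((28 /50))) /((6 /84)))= -10.40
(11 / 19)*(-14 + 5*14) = 616 / 19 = 32.42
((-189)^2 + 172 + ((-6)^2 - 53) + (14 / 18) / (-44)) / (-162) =-14206889 / 64152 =-221.46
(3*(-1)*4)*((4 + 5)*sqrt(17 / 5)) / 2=-54*sqrt(85) / 5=-99.57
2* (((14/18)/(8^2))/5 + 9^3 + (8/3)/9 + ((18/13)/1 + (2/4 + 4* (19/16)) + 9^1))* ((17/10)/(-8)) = -1422405521/4492800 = -316.60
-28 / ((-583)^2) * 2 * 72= -4032 / 339889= -0.01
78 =78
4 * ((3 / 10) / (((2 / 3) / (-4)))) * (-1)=7.20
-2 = -2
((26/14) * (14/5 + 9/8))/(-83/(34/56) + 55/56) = -34697/646045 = -0.05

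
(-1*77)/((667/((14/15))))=-1078/10005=-0.11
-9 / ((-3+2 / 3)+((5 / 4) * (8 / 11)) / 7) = 2079 / 509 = 4.08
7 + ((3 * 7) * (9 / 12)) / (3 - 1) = 119 / 8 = 14.88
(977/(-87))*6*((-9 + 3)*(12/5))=140688/145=970.26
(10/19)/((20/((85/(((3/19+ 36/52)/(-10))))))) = -1105/42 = -26.31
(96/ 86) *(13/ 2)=7.26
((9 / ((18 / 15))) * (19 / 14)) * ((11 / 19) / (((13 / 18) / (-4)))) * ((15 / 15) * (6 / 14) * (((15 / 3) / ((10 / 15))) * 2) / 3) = -44550 / 637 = -69.94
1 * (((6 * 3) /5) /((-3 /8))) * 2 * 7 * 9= -6048 /5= -1209.60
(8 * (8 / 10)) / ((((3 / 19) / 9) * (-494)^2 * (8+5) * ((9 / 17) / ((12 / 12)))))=136 / 626145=0.00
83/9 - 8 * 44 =-3085/9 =-342.78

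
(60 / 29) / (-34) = -30 / 493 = -0.06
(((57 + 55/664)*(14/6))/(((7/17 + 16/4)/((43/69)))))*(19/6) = 3685043369/61851600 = 59.58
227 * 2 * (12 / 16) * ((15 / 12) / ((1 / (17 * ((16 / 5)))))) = 23154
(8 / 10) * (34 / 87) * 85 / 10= 1156 / 435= 2.66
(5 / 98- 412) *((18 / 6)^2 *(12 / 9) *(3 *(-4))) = 2906712 / 49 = 59320.65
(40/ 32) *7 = 35/ 4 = 8.75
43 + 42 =85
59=59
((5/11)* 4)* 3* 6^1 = 360/11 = 32.73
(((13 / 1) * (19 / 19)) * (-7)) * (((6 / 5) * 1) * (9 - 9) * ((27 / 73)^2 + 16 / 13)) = 0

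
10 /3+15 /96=335 /96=3.49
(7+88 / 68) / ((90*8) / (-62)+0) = -0.71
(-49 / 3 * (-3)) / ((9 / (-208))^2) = 2119936 / 81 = 26172.05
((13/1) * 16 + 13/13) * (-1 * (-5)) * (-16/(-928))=1045/58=18.02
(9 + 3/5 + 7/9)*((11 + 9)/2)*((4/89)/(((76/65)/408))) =1627.55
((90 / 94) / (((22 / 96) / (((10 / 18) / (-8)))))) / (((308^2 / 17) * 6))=-425 / 49044688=-0.00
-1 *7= -7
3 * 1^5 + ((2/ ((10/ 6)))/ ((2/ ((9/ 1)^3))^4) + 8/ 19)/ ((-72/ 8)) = -16098483559217/ 6840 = -2353579467.72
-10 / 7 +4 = 18 / 7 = 2.57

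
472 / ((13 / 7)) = 3304 / 13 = 254.15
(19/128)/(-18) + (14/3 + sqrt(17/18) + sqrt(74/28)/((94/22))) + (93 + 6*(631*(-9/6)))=-12859411/2304 + 11*sqrt(518)/658 + sqrt(34)/6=-5579.99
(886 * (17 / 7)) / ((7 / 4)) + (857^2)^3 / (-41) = -19412479565045651433 / 2009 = -9662757374338303.35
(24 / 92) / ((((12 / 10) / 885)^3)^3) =99140119384631412506103515625 / 5888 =16837656145487671960955080.00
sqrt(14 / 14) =1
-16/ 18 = -8/ 9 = -0.89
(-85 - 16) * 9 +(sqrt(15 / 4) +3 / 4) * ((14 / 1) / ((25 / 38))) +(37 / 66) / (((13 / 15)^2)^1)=-82938693 / 92950 +266 * sqrt(15) / 25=-851.09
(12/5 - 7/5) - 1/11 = 10/11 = 0.91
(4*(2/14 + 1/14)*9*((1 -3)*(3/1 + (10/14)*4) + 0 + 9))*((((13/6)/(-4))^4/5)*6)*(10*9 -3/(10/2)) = -242568573/1254400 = -193.37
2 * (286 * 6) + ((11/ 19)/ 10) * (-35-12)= 651563/ 190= 3429.28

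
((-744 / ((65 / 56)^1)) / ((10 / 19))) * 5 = -395808 / 65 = -6089.35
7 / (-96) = -0.07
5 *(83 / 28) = 415 / 28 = 14.82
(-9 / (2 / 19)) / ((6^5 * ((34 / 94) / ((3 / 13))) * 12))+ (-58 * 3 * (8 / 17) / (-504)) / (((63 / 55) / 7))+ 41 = 41.99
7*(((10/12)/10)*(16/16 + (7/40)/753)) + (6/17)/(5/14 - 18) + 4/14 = 9021506777/10623805920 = 0.85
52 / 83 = 0.63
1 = 1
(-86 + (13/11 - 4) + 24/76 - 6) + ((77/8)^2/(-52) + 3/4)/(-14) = -919521095/9737728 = -94.43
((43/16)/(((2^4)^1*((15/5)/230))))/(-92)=-215/1536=-0.14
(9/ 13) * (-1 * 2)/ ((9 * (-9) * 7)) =2/ 819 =0.00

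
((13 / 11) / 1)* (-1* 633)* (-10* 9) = 740610 / 11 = 67328.18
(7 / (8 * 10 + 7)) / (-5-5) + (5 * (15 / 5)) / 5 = 2603 / 870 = 2.99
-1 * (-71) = 71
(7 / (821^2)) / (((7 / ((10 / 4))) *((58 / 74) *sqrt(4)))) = 185 / 78188756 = 0.00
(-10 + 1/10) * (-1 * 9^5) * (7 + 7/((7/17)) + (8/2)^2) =23383404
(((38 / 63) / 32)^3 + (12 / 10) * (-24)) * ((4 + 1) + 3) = -147483687433 / 640120320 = -230.40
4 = 4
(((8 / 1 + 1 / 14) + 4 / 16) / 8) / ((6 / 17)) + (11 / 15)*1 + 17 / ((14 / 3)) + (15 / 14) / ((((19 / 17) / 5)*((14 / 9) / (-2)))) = 1.16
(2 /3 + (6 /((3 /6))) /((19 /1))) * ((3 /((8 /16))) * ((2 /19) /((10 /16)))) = 2368 /1805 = 1.31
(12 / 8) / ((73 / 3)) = 9 / 146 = 0.06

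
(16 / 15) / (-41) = -16 / 615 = -0.03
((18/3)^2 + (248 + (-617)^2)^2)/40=29022599601/8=3627824950.12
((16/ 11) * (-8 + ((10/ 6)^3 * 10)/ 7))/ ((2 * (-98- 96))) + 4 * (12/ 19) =9699736/ 3831597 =2.53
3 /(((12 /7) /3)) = 21 /4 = 5.25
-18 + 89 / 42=-667 / 42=-15.88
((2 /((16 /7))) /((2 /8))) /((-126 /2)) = -1 /18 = -0.06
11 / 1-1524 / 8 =-359 / 2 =-179.50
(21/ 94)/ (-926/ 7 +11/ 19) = -931/ 548866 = -0.00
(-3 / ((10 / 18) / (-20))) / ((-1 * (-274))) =54 / 137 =0.39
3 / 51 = 1 / 17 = 0.06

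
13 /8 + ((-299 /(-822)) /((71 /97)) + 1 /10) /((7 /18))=8606489 /2723560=3.16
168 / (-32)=-21 / 4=-5.25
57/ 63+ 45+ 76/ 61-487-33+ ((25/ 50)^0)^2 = -604439/ 1281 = -471.85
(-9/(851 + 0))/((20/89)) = -801/17020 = -0.05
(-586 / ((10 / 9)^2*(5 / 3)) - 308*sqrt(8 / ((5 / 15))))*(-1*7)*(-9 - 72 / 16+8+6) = 498393 / 500+2156*sqrt(6) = 6277.89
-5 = -5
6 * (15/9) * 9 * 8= 720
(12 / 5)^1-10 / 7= 34 / 35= 0.97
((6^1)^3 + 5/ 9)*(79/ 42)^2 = 766.17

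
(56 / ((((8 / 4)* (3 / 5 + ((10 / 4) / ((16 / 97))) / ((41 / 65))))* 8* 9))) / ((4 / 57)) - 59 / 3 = -3141013 / 161561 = -19.44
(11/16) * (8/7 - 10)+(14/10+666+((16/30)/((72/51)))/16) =666625/1008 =661.33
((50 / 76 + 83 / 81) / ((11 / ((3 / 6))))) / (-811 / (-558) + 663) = 160549 / 1394817930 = 0.00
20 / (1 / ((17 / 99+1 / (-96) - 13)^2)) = 3296.64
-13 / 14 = -0.93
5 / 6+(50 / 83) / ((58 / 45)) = 18785 / 14442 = 1.30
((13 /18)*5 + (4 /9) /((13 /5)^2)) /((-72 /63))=-78295 /24336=-3.22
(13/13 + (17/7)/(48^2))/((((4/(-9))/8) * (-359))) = 16145/321664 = 0.05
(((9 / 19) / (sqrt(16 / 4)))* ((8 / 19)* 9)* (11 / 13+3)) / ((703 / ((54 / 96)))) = 18225 / 6598358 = 0.00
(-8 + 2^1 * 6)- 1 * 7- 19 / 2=-25 / 2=-12.50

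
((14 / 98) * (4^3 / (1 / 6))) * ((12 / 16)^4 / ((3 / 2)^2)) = 54 / 7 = 7.71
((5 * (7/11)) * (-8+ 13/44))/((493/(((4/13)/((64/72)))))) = -106785/6203912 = -0.02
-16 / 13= -1.23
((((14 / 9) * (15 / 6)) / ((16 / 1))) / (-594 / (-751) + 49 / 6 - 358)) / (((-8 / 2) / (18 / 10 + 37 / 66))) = 4095203 / 9965165760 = 0.00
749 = 749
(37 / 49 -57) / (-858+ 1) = 2756 / 41993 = 0.07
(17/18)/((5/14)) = 119/45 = 2.64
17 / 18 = 0.94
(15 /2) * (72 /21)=180 /7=25.71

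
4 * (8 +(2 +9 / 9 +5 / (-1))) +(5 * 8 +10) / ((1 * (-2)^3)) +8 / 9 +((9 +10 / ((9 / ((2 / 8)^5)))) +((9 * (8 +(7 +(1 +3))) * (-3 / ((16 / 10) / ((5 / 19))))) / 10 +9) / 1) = 43319 / 1536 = 28.20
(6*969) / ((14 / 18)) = 52326 / 7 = 7475.14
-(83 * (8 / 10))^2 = -110224 / 25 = -4408.96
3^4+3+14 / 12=511 / 6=85.17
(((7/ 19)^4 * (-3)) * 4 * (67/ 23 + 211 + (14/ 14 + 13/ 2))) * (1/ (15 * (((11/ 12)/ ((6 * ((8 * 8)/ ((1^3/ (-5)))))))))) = 225369768960/ 32971213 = 6835.35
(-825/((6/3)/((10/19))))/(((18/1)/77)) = -105875/114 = -928.73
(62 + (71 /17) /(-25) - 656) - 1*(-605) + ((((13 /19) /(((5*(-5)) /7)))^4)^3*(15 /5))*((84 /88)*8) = 267246058799322745390750198510089904 /24669759861551052749156951904296875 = 10.83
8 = 8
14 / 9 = 1.56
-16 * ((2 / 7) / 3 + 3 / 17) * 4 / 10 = -3104 / 1785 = -1.74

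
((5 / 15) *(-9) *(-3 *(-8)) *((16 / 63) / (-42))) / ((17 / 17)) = 0.44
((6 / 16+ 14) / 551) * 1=115 / 4408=0.03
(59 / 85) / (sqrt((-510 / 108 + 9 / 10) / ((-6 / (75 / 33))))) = 177 * sqrt(14190) / 36550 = 0.58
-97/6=-16.17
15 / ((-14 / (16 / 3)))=-40 / 7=-5.71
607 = 607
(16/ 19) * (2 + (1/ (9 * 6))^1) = 872/ 513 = 1.70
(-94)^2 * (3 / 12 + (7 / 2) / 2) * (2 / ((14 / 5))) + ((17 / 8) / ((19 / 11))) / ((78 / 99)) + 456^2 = 6101583421 / 27664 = 220560.42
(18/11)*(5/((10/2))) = 18/11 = 1.64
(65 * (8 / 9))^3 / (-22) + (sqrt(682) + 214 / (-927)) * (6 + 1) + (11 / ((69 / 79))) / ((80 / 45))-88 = -2689888513813 / 303952176 + 7 * sqrt(682) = -8666.90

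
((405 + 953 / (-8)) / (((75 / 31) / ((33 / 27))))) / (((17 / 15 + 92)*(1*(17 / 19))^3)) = 486282523 / 224622360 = 2.16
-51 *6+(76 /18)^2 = -23342 /81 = -288.17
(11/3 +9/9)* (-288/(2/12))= -8064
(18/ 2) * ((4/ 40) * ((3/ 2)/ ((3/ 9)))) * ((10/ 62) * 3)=243/ 124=1.96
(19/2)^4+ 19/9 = 1173193/144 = 8147.17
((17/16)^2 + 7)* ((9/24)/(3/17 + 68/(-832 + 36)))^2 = 214347580281/1554251776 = 137.91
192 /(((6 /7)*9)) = 224 /9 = 24.89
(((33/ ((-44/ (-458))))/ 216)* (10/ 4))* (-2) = -1145/ 144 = -7.95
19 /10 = 1.90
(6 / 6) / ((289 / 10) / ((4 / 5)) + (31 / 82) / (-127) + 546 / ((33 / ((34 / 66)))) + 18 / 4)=15121128 / 743134477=0.02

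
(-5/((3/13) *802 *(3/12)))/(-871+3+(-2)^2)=65/519696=0.00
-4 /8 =-1 /2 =-0.50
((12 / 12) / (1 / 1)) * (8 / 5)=8 / 5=1.60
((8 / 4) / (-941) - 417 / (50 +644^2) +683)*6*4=1066331938356 / 65052271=16391.92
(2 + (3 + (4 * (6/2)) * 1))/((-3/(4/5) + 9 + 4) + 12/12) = 68/41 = 1.66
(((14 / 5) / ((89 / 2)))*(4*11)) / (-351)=-1232 / 156195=-0.01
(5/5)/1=1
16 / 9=1.78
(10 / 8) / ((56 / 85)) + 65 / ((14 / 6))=6665 / 224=29.75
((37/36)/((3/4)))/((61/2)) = 74/1647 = 0.04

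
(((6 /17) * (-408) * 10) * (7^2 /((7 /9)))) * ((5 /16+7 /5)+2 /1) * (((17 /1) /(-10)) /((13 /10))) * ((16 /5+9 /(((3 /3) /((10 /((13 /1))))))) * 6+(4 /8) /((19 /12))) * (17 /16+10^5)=2689029676410.65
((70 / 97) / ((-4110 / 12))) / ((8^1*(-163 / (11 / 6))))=0.00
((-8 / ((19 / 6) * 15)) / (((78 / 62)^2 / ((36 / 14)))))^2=945685504 / 12630388225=0.07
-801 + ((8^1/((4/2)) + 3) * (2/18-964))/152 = -1156493/1368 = -845.39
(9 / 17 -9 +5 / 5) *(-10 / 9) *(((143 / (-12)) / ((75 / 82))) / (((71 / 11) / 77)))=-630677047 / 488835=-1290.16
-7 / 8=-0.88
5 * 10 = 50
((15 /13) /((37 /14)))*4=840 /481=1.75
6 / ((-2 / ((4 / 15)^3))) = -0.06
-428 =-428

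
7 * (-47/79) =-329/79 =-4.16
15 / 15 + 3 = 4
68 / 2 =34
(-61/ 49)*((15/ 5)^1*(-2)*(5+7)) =4392/ 49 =89.63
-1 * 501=-501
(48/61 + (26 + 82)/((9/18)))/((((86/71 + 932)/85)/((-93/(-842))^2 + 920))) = 2168935526750765/119393614143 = 18166.26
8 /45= 0.18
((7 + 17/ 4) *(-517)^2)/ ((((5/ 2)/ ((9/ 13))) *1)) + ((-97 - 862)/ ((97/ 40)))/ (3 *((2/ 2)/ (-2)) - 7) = 35703519161/ 42874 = 832754.56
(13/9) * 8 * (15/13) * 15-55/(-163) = 32655/163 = 200.34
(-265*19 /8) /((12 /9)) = -15105 /32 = -472.03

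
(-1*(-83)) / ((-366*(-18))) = 83 / 6588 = 0.01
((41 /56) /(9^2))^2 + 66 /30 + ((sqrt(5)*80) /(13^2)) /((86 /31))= 1240*sqrt(5) /7267 + 226336661 /102876480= 2.58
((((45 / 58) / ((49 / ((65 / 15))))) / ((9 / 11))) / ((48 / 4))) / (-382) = -715 / 39083184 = -0.00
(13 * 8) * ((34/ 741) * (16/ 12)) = 1088/ 171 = 6.36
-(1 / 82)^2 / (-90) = 1 / 605160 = 0.00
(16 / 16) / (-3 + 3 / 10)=-10 / 27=-0.37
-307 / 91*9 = -2763 / 91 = -30.36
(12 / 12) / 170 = 1 / 170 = 0.01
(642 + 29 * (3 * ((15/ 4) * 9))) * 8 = 28626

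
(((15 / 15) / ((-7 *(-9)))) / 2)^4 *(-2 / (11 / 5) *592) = -370 / 173282571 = -0.00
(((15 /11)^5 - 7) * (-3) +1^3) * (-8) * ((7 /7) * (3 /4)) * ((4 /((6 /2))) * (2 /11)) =-20239952 /1771561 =-11.42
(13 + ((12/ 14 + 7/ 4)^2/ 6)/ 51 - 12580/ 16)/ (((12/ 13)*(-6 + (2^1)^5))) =-185500439/ 5757696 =-32.22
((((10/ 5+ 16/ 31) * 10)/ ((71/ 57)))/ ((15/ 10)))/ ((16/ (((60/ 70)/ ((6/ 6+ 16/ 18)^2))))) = 900315/ 4452623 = 0.20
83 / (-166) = -1 / 2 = -0.50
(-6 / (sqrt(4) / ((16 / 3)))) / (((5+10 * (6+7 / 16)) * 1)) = -128 / 555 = -0.23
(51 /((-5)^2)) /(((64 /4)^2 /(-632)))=-4029 /800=-5.04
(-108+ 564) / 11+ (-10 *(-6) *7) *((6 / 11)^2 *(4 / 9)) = 11736 / 121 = 96.99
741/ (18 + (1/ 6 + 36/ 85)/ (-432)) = 163257120/ 3965459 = 41.17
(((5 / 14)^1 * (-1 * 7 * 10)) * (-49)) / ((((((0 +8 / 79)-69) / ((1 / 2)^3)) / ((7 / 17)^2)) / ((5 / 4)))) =-23709875 / 50336864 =-0.47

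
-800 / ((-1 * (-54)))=-400 / 27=-14.81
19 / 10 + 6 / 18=67 / 30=2.23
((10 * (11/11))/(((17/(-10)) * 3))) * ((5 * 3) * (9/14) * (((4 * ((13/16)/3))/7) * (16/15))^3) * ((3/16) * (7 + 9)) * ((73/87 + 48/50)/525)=-157199744/179773374375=-0.00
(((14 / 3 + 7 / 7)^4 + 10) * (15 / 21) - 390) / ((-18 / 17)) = -3408925 / 10206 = -334.01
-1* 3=-3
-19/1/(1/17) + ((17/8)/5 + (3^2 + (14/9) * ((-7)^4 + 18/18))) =1232233/360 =3422.87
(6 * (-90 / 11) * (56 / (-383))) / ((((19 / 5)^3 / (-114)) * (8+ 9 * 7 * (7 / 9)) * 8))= -945000 / 28896967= -0.03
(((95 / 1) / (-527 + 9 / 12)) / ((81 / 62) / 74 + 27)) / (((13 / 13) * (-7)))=348688 / 365301279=0.00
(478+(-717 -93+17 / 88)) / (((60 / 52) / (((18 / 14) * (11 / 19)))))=-1138761 / 5320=-214.05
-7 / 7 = -1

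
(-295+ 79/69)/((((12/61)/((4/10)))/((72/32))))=-309209/230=-1344.39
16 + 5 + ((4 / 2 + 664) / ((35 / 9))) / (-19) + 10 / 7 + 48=40841 / 665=61.42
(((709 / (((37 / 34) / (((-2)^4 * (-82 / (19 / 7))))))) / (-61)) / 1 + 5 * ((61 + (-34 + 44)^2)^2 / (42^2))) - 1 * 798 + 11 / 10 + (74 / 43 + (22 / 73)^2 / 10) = 7855014561953191 / 1768771944180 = 4440.94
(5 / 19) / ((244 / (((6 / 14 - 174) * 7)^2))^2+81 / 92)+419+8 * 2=1459927570169936805 / 3353850849780803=435.30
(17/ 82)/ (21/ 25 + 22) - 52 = -2434319/ 46822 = -51.99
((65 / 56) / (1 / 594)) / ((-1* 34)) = -19305 / 952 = -20.28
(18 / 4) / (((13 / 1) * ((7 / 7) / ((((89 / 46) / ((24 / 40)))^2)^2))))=37.43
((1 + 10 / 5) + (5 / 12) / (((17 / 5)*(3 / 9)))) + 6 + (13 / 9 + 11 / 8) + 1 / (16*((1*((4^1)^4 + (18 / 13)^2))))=76495897 / 6276672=12.19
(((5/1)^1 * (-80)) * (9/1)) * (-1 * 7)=25200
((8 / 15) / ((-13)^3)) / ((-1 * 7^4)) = 8 / 79124955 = 0.00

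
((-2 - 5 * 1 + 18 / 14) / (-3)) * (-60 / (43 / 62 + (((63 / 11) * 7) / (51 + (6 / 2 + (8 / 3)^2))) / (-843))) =-21080620000 / 127785217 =-164.97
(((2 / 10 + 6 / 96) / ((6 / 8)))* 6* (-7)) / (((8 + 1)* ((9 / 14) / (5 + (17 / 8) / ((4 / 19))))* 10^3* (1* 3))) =-55223 / 4320000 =-0.01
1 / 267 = 0.00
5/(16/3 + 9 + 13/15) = 25/76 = 0.33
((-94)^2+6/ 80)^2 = 78076221.41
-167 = -167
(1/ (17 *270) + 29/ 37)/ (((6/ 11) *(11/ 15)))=1.96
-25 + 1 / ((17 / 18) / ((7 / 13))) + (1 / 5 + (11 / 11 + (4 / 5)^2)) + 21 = -1.59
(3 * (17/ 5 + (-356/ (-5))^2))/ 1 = 15218.52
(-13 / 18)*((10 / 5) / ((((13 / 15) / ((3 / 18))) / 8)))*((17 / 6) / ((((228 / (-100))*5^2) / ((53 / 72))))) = 4505 / 55404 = 0.08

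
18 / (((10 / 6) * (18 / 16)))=48 / 5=9.60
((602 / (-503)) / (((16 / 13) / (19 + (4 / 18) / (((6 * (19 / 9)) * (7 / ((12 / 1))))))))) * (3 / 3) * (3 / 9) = -1414829 / 229368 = -6.17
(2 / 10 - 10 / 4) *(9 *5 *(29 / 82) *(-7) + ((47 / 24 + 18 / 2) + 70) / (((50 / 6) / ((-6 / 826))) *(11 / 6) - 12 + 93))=45903842451 / 179089640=256.32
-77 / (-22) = 7 / 2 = 3.50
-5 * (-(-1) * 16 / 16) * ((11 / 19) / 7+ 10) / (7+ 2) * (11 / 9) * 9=-8195 / 133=-61.62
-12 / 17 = -0.71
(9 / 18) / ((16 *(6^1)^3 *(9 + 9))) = 1 / 124416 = 0.00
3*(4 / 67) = 12 / 67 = 0.18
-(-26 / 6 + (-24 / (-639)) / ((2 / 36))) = 779 / 213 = 3.66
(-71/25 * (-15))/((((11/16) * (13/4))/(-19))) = -259008/715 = -362.25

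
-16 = -16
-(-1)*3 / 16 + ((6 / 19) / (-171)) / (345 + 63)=165695 / 883728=0.19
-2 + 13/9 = -5/9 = -0.56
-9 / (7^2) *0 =0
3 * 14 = 42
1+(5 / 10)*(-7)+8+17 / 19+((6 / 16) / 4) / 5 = 19497 / 3040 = 6.41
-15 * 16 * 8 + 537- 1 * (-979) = -404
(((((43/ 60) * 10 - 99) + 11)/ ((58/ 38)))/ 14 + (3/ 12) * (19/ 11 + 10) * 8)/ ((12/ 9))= 527123/ 35728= 14.75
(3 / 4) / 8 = 3 / 32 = 0.09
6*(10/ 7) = 60/ 7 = 8.57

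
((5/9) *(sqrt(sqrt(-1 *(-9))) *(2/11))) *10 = 100 *sqrt(3)/99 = 1.75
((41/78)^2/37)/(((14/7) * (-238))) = -1681/107151408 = -0.00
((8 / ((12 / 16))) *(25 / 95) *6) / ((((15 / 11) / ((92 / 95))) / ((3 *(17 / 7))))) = 1101056 / 12635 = 87.14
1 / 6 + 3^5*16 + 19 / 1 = 23443 / 6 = 3907.17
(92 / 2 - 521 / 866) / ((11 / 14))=275205 / 4763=57.78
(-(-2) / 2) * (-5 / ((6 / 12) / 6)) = -60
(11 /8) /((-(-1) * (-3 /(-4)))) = 1.83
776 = 776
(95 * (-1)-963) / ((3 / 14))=-14812 / 3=-4937.33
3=3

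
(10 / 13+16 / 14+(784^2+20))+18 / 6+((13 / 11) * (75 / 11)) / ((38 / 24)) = 128597843637 / 209209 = 614686.00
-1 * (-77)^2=-5929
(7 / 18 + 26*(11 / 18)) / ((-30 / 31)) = -9083 / 540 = -16.82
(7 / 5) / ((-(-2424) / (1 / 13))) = 7 / 157560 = 0.00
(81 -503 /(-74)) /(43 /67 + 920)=435299 /4564542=0.10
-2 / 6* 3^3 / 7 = -9 / 7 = -1.29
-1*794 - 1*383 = -1177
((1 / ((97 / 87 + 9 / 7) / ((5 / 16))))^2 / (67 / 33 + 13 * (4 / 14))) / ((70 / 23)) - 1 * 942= -1367999961131757 / 1452230752256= -942.00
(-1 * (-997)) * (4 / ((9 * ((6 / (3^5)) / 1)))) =17946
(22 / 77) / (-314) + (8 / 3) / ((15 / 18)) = 17579 / 5495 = 3.20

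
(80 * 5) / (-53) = -400 / 53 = -7.55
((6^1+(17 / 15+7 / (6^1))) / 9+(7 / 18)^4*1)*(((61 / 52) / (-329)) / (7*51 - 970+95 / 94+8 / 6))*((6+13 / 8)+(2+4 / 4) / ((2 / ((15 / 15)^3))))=2208959633 / 43867804780800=0.00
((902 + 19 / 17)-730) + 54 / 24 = 11925 / 68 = 175.37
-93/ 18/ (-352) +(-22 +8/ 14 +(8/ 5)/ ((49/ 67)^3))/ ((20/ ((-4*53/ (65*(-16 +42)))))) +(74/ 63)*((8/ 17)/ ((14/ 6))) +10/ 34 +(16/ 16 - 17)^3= -4095.35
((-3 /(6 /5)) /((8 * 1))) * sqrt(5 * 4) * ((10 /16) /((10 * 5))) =-0.02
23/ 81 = 0.28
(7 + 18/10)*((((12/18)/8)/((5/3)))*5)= 11/5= 2.20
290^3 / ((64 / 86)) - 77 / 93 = 12191451067 / 372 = 32772717.92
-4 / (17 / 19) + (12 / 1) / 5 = -176 / 85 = -2.07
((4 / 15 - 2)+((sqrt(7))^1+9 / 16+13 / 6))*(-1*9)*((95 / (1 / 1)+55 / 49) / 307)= -42390*sqrt(7) / 15043 - 337707 / 120344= -10.26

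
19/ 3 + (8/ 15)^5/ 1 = 4842143/ 759375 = 6.38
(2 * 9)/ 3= 6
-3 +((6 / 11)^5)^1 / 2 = -2.98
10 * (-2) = -20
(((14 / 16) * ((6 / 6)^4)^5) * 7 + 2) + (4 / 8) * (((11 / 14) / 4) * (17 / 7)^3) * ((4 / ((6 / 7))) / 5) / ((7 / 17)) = 1629853 / 144060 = 11.31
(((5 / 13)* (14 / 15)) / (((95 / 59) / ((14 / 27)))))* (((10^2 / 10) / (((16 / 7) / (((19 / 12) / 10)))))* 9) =20237 / 28080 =0.72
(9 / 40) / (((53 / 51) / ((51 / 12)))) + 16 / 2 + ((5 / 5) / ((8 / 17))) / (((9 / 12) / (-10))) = -493871 / 25440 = -19.41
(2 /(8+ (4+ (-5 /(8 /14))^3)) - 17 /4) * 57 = -40830867 /168428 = -242.42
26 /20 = 1.30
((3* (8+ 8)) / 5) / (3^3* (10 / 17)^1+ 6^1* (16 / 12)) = 408 / 1015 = 0.40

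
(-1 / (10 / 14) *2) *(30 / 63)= -4 / 3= -1.33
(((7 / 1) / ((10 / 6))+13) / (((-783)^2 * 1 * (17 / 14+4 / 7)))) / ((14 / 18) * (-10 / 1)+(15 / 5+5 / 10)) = -344 / 93666375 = -0.00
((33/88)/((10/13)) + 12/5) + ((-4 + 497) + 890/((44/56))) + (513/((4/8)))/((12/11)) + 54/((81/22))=6821183/2640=2583.78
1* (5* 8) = 40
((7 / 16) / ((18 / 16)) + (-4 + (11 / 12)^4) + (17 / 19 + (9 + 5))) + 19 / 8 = 14.36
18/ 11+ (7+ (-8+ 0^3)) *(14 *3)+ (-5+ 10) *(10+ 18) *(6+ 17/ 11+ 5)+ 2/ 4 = 1716.50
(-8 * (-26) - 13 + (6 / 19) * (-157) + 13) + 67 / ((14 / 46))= 50349 / 133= 378.56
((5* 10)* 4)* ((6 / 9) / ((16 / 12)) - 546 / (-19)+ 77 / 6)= 479600 / 57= 8414.04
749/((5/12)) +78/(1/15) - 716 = 11258/5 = 2251.60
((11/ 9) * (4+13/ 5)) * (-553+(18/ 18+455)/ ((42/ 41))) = -18271/ 21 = -870.05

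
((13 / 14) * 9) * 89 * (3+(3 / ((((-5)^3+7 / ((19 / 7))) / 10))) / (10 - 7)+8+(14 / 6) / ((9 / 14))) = 37752910 / 3489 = 10820.55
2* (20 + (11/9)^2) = 3482/81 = 42.99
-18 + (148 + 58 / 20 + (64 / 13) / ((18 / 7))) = 157733 / 1170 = 134.81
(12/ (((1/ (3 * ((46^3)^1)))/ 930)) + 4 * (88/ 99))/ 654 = 14664641776/ 2943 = 4982888.81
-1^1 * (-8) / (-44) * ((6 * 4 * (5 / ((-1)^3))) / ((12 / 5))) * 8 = 800 / 11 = 72.73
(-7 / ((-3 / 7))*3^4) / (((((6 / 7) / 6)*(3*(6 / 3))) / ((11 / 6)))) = 11319 / 4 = 2829.75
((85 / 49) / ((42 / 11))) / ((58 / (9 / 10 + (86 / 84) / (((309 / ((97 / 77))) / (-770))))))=-28077863 / 1549105992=-0.02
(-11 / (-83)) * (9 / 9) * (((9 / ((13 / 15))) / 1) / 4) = 1485 / 4316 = 0.34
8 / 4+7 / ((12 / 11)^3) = 12773 / 1728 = 7.39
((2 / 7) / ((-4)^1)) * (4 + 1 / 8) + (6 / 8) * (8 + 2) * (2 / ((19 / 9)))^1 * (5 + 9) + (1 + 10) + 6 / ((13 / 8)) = 3150137 / 27664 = 113.87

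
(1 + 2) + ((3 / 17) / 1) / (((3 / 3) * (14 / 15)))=759 / 238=3.19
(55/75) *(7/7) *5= 11/3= 3.67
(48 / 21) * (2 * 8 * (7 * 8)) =2048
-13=-13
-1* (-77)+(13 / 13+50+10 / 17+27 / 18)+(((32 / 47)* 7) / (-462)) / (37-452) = 2846930839 / 21884610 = 130.09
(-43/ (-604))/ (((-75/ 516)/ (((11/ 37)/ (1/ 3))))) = -0.44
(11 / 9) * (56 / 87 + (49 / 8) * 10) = 236929 / 3132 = 75.65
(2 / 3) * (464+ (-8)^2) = 352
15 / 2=7.50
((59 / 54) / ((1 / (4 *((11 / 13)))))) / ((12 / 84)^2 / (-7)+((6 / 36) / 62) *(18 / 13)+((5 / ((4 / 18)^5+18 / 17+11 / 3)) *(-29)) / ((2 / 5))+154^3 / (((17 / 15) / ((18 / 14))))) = 17953365630893 / 20114962600790021031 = 0.00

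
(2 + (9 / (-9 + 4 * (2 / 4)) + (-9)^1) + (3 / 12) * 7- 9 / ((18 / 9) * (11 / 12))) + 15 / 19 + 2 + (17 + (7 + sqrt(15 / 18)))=sqrt(30) / 6 + 89797 / 5852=16.26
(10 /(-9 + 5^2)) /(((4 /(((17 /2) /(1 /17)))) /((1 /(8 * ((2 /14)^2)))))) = 70805 /512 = 138.29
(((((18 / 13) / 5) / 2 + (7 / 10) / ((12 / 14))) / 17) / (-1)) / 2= -149 / 5304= -0.03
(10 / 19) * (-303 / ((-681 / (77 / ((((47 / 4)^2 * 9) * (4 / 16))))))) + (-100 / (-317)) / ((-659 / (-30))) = 1297008982840 / 17912753941959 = 0.07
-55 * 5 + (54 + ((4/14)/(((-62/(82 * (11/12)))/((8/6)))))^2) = -842126585/3814209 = -220.79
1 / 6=0.17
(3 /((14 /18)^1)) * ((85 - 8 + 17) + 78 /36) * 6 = 15579 /7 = 2225.57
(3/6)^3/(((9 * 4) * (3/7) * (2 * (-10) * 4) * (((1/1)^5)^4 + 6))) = -1/69120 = -0.00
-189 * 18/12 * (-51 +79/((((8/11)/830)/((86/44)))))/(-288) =88788861/512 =173415.74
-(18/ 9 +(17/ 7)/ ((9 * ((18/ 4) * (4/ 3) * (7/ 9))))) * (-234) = 23595/ 49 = 481.53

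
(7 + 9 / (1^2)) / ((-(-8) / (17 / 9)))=34 / 9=3.78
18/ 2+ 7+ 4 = 20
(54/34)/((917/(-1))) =-27/15589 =-0.00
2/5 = 0.40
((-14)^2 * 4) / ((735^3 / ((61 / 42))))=488 / 170170875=0.00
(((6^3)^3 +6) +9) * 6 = 60466266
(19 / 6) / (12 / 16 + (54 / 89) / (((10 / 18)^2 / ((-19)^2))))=84550 / 18968193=0.00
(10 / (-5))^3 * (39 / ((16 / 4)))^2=-1521 / 2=-760.50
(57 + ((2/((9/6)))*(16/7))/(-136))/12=20341/4284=4.75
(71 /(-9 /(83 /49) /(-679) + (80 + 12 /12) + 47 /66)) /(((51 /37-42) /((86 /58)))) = -20007878242 /630895687329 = -0.03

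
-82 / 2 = -41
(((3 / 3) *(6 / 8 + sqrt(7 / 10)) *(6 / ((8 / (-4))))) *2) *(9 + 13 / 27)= -256 *sqrt(70) / 45 - 128 / 3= -90.26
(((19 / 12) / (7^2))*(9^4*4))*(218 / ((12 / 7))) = 1509759 / 14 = 107839.93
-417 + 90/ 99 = -4577/ 11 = -416.09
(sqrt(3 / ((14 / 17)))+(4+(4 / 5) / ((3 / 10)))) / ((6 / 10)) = 5* sqrt(714) / 42+100 / 9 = 14.29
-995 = -995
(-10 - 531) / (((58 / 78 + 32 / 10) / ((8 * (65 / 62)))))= -27428700 / 23839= -1150.58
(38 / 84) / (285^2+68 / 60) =95 / 17057488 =0.00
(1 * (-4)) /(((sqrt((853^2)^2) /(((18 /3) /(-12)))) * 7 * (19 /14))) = 4 /13824571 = 0.00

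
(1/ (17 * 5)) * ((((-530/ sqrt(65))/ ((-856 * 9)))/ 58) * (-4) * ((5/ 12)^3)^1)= -1325 * sqrt(65)/ 21329972352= -0.00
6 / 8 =3 / 4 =0.75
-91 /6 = -15.17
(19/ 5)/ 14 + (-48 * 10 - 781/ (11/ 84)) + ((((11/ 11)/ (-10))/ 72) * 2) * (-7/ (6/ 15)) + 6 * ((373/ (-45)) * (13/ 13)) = -32726803/ 5040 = -6493.41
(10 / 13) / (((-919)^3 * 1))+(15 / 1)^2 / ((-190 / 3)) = -1362145986425 / 383418870146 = -3.55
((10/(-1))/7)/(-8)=5/28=0.18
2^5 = 32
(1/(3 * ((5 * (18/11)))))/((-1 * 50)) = -11/13500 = -0.00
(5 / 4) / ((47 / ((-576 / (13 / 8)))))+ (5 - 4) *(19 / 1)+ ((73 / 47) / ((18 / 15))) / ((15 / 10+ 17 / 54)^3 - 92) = 19775769581 / 2069074514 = 9.56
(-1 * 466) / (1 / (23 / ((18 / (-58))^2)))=-9013838 / 81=-111281.95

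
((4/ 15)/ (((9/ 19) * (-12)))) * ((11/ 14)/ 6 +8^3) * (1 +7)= -1634722/ 8505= -192.21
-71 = -71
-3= -3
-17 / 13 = -1.31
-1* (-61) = 61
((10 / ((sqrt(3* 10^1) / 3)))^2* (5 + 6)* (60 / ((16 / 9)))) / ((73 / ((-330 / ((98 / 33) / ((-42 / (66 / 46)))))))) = 253600875 / 511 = 496283.51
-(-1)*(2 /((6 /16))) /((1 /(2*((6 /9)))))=64 /9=7.11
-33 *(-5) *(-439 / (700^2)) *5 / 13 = -14487 / 254800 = -0.06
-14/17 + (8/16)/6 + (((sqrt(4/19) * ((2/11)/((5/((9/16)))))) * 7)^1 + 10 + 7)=16.33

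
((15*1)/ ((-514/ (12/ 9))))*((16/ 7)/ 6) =-80/ 5397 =-0.01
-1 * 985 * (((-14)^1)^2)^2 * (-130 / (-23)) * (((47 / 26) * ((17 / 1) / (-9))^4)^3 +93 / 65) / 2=-1303272874338.33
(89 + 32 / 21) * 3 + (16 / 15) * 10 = 5927 / 21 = 282.24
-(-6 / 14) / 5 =3 / 35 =0.09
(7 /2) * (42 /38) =147 /38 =3.87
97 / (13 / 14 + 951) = 1358 / 13327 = 0.10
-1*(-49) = 49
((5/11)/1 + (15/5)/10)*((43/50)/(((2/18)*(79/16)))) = 128484/108625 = 1.18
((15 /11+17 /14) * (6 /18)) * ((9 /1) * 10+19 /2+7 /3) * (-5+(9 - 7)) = -242567 /924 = -262.52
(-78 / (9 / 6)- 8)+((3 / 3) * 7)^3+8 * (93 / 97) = 28195 / 97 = 290.67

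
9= 9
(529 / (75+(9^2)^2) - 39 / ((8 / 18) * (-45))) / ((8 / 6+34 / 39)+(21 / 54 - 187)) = -1313247 / 119312515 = -0.01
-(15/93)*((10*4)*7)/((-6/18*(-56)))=-75/31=-2.42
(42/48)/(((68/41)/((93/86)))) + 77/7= 541315/46784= 11.57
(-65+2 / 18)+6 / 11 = -6370 / 99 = -64.34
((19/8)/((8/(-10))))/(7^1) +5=1025/224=4.58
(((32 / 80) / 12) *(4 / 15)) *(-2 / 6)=-2 / 675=-0.00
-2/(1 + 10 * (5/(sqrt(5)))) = 2/499 - 20 * sqrt(5)/499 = -0.09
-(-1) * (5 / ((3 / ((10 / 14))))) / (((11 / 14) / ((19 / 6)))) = 475 / 99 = 4.80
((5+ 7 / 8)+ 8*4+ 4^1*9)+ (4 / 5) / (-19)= 56113 / 760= 73.83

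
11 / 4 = 2.75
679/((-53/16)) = -10864/53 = -204.98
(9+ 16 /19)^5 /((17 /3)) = 40353421713 /2476099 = 16297.18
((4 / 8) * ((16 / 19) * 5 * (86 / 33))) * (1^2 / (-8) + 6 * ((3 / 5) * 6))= 73874 / 627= 117.82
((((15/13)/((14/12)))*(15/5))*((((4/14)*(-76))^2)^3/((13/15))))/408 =2081159228620800/2366039039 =879596.32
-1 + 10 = 9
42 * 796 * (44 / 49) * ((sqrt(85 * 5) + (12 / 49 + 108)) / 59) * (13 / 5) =2731872 * sqrt(17) / 413 + 14489849088 / 101185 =170474.67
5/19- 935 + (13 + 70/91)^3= 69952721/41743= 1675.80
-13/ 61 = -0.21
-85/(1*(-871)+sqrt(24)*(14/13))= 6188*sqrt(6)/25641125+2502383/25641125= 0.10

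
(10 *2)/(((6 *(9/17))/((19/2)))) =1615/27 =59.81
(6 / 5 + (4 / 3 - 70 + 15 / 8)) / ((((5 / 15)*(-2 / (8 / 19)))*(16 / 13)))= 102323 / 3040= 33.66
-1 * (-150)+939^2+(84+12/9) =2645869/3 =881956.33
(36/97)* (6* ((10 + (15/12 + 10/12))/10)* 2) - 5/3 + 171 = 50842/291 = 174.71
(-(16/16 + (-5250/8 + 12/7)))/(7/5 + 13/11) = 1006445/3976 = 253.13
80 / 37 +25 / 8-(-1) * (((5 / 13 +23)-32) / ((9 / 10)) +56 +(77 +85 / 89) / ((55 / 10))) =2233920115 / 33904728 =65.89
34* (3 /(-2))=-51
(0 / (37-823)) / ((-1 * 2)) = 0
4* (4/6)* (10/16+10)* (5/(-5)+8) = 595/3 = 198.33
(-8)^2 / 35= 1.83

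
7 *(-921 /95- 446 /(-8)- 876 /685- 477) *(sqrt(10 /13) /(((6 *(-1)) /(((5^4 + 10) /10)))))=20003885951 *sqrt(130) /8121360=28083.89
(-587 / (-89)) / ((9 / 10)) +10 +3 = 16283 / 801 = 20.33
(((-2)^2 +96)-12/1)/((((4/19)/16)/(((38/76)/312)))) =10.72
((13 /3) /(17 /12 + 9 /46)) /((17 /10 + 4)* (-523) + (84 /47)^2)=-5283928 /5854592571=-0.00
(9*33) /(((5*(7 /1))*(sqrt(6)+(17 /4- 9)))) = -22572 /9275- 4752*sqrt(6) /9275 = -3.69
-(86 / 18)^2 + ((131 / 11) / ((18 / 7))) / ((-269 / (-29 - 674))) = -5140523 / 479358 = -10.72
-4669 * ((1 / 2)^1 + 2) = -23345 / 2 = -11672.50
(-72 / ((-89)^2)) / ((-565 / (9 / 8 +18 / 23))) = 3159 / 102933395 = 0.00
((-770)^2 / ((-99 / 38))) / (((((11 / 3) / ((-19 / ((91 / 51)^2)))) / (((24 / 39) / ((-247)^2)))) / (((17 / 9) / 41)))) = 0.17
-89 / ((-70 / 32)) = 1424 / 35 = 40.69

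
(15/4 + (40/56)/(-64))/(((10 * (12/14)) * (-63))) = -0.01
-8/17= -0.47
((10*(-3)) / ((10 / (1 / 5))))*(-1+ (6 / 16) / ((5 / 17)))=-33 / 200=-0.16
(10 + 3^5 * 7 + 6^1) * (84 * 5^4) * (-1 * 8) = -721140000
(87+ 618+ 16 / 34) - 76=10701 / 17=629.47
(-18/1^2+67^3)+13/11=3308208/11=300746.18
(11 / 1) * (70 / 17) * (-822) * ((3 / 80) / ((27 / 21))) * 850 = -1846075 / 2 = -923037.50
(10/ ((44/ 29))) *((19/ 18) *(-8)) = -5510/ 99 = -55.66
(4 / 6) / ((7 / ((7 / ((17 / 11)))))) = 22 / 51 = 0.43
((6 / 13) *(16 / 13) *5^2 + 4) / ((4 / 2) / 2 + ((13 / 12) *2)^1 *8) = 9228 / 9295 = 0.99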